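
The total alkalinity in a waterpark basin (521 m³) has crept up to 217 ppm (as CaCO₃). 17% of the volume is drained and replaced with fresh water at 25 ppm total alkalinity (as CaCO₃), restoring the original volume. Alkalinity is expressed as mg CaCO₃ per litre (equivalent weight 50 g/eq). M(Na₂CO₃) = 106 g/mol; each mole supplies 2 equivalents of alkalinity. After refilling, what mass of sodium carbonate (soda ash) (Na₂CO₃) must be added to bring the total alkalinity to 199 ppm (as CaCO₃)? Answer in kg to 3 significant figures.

Volume: 521 m³ = 521,000 L.
After draining 17% and refilling: 217 × 0.83 + 25 × 0.17 = 184.36 ppm.
Deficit to target: 199 − 184.36 = 14.64 mg/L.
As CaCO₃: 14.64 mg/L × 521,000 L = 7627 g; ÷ 50 g/eq ÷ 2 = 76.27 mol Na₂CO₃.
Mass: 76.27 × 106 = 8085 g.

8.09 kg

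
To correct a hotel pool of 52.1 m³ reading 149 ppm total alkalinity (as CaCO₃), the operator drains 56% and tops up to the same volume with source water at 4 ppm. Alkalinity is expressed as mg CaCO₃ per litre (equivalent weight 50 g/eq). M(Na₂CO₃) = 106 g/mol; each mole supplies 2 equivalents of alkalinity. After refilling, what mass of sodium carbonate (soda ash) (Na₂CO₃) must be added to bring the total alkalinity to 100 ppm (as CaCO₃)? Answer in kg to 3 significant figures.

1.78 kg

Volume: 52.1 m³ = 52,100 L.
After draining 56% and refilling: 149 × 0.44 + 4 × 0.56 = 67.8 ppm.
Deficit to target: 100 − 67.8 = 32.2 mg/L.
As CaCO₃: 32.2 mg/L × 52,100 L = 1678 g; ÷ 50 g/eq ÷ 2 = 16.78 mol Na₂CO₃.
Mass: 16.78 × 106 = 1778 g.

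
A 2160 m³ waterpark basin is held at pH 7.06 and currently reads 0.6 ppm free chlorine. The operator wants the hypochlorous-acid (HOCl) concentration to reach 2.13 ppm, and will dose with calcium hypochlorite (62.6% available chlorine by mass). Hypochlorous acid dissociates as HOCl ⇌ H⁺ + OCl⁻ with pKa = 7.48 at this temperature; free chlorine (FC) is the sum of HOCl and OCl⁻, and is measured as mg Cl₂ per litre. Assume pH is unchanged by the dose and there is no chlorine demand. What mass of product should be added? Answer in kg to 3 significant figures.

Volume: 2160 m³ = 2,160,000 L.
[OCl⁻]/[HOCl] = 10^(pH − pKa) = 10^(7.06 − 7.48) = 0.3802; fraction as HOCl = 1/(1 + 0.3802) = 0.7245.
Free chlorine required for 2.13 ppm HOCl: 2.13 / 0.7245 = 2.94 ppm.
FC to add: 2.94 − 0.6 = 2.34 mg/L as Cl₂.
Cl₂ equivalent: 2.34 mg/L × 2,160,000 L = 5054 g.
Product at 62.6% available Cl: 5054 / 0.626 = 8073 g.

8.07 kg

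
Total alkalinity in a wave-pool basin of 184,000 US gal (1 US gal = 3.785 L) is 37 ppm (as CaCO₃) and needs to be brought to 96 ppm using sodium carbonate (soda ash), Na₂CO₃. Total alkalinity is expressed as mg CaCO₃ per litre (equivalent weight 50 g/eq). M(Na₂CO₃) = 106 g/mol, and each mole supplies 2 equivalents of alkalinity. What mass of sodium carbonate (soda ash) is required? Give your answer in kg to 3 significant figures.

Volume: 184,000 US gal × 3.785 L/gal = 696,440 L.
Alkalinity to add: (96 − 37) = 59 mg/L as CaCO₃ × 696,440 L = 41,090 g as CaCO₃.
Equivalents: 41,090 g ÷ 50 g/eq = 821.8 eq.
Each mole of Na₂CO₃ supplies 2 eq, so 821.8 / 2 = 410.9 mol.
Mass: 410.9 mol × 106 g/mol = 43,560 g.

43.6 kg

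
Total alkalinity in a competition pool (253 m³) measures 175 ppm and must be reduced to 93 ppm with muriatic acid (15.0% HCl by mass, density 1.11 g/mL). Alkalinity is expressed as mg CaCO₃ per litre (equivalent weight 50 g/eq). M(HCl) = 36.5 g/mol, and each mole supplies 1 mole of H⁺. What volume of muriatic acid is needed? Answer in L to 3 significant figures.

91.0 L

Volume: 253 m³ = 253,000 L.
Alkalinity to neutralize: (175 − 93) = 82 mg/L as CaCO₃ × 253,000 L = 20,750 g as CaCO₃.
Equivalents of H⁺ required: 20,750 ÷ 50 g/eq = 414.9 eq = 414.9 mol HCl.
Mass of HCl: 414.9 × 36.5 = 15,140 g.
Mass of 15.0% solution: 15,140 / 0.15 = 101,000 g.
Volume: 101,000 g ÷ 1.11 g/mL = 90,960 mL.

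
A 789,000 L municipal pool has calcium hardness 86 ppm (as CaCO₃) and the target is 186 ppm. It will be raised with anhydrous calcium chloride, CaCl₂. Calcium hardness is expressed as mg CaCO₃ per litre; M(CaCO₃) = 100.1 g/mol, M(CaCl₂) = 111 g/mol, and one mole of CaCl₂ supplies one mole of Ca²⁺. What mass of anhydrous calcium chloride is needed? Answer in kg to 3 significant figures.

Hardness to add: (186 − 86) = 100 mg/L as CaCO₃ × 789,000 L = 78,900 g as CaCO₃.
Moles of Ca²⁺ (1 mol Ca²⁺ ≡ 1 mol CaCO₃): 78,900 / 100.1 g/mol = 788.2 mol.
Mass of CaCl₂: 788.2 × 111 = 87,490 g.

87.5 kg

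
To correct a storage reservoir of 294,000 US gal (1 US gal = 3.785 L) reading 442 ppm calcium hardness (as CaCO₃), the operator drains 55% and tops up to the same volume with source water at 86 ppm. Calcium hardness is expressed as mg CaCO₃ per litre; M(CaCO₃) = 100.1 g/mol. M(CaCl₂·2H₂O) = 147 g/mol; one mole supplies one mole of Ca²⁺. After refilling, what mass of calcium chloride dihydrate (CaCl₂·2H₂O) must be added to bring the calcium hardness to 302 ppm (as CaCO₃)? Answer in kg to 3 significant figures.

Volume: 294,000 US gal × 3.785 L/gal = 1,112,790 L.
After draining 55% and refilling: 442 × 0.45 + 86 × 0.55 = 246.2 ppm.
Deficit to target: 302 − 246.2 = 55.8 mg/L.
As CaCO₃: 55.8 mg/L × 1,112,790 L = 62,090 g; ÷ 100.1 = 620.3 mol Ca²⁺.
Mass: 620.3 × 147 = 91,190 g.

91.2 kg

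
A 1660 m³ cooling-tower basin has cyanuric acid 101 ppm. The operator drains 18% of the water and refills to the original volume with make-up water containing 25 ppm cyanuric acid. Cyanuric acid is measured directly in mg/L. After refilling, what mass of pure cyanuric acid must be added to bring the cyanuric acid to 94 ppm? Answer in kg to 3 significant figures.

Volume: 1660 m³ = 1,660,000 L.
After draining 18% and refilling: 101 × 0.82 + 25 × 0.18 = 87.32 ppm.
Deficit to target: 94 − 87.32 = 6.68 mg/L.
Mass: 6.68 mg/L × 1,660,000 L = 11,090 g cyanuric acid.

11.1 kg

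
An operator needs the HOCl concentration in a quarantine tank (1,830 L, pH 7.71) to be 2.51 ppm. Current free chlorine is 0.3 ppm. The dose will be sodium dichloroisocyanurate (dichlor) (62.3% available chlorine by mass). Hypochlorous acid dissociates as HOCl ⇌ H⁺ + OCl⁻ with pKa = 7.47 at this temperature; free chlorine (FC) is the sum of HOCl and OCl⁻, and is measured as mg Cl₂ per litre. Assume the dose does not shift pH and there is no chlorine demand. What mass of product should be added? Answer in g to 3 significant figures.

[OCl⁻]/[HOCl] = 10^(pH − pKa) = 10^(7.71 − 7.47) = 1.738; fraction as HOCl = 1/(1 + 1.738) = 0.3653.
Free chlorine required for 2.51 ppm HOCl: 2.51 / 0.3653 = 6.872 ppm.
FC to add: 6.872 − 0.3 = 6.572 mg/L as Cl₂.
Cl₂ equivalent: 6.572 mg/L × 1,830 L = 12.03 g.
Product at 62.3% available Cl: 12.03 / 0.623 = 19.3 g.

19.3 g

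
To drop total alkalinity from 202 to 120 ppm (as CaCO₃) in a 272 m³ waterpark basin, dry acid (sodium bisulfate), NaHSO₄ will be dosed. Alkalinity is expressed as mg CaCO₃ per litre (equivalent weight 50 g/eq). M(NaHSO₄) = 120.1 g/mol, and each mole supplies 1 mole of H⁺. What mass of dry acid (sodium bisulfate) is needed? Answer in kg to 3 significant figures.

Volume: 272 m³ = 272,000 L.
Alkalinity to neutralize: (202 − 120) = 82 mg/L as CaCO₃ × 272,000 L = 22,300 g as CaCO₃.
Equivalents of H⁺ required: 22,300 ÷ 50 g/eq = 446.1 eq = 446.1 mol NaHSO₄.
Mass of NaHSO₄: 446.1 × 120.1 = 53,570 g.

53.6 kg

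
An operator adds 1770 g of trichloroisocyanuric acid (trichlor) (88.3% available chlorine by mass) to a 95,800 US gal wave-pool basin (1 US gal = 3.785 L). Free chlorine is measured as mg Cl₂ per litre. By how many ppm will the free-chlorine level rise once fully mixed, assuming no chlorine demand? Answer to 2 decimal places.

4.31 ppm

Volume: 95,800 US gal × 3.785 L/gal = 362,603 L.
Available chlorine delivered: 1770 g × 0.883 = 1563 g as Cl₂.
Concentration rise: 1563 g / 362,603 L = 4.31 mg/L = 4.31 ppm.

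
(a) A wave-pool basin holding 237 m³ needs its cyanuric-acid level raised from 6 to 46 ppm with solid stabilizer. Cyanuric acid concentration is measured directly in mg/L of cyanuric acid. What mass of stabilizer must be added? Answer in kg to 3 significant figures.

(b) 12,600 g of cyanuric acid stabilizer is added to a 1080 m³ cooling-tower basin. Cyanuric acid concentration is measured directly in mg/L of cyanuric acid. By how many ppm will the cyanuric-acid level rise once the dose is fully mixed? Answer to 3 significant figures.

(a) 9.48 kg; (b) 11.7 ppm

(a) Volume: 237 m³ = 237,000 L.
(a) CYA to add: (46 − 6) = 40 mg/L × 237,000 L = 9480 g cyanuric acid.

(b) Volume: 1080 m³ = 1,080,000 L.
(b) Rise: 12,600 g / 1,080,000 L × 1000 = 11.67 mg/L.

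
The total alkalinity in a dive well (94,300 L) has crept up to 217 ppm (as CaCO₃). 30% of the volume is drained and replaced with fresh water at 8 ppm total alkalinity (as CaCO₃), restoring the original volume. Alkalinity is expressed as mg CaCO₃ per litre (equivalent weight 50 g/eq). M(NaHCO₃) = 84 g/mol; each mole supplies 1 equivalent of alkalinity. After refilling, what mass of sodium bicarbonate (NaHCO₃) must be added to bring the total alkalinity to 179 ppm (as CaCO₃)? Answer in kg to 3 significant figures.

3.91 kg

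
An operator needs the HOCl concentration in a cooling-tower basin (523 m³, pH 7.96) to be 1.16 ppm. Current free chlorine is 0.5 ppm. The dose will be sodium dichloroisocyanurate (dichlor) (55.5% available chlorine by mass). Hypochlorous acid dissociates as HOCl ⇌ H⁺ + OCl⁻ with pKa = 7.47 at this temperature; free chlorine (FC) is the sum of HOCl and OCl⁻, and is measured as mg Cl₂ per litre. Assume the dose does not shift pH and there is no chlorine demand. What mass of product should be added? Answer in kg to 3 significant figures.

4.00 kg

Volume: 523 m³ = 523,000 L.
[OCl⁻]/[HOCl] = 10^(pH − pKa) = 10^(7.96 − 7.47) = 3.09; fraction as HOCl = 1/(1 + 3.09) = 0.2445.
Free chlorine required for 1.16 ppm HOCl: 1.16 / 0.2445 = 4.745 ppm.
FC to add: 4.745 − 0.5 = 4.245 mg/L as Cl₂.
Cl₂ equivalent: 4.245 mg/L × 523,000 L = 2220 g.
Product at 55.5% available Cl: 2220 / 0.555 = 4000 g.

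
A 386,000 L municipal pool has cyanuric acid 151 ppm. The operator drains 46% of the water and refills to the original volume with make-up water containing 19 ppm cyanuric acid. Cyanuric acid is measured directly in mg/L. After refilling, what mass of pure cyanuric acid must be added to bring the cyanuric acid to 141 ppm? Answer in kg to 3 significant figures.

After draining 46% and refilling: 151 × 0.54 + 19 × 0.46 = 90.28 ppm.
Deficit to target: 141 − 90.28 = 50.72 mg/L.
Mass: 50.72 mg/L × 386,000 L = 19,580 g cyanuric acid.

19.6 kg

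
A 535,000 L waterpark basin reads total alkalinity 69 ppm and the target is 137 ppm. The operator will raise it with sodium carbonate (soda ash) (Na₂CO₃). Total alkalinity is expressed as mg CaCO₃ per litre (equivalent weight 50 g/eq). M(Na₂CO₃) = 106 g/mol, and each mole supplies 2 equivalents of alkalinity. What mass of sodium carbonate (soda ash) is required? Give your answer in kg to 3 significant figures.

38.6 kg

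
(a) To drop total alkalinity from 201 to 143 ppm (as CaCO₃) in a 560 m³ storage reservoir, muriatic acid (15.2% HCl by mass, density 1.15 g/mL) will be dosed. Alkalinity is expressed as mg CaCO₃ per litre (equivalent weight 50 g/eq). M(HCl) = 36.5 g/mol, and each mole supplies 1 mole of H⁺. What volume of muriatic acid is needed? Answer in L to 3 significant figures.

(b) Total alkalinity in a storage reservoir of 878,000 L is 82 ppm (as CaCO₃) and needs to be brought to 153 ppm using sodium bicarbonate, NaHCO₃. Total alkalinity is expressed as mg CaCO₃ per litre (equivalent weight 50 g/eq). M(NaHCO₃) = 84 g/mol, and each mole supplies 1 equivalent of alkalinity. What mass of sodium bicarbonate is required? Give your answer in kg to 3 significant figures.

(a) 136 L; (b) 105 kg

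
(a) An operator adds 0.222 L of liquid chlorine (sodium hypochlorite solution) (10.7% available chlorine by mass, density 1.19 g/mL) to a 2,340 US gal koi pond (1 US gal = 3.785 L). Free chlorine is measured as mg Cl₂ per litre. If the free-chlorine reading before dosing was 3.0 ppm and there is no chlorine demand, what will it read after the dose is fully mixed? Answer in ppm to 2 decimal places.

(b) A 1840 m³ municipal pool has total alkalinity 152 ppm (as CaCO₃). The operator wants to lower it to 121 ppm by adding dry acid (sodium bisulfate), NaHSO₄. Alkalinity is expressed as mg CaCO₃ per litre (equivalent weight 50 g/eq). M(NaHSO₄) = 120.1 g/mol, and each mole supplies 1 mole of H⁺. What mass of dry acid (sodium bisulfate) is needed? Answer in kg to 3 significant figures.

(a) 6.19 ppm; (b) 137 kg

(a) Volume: 2,340 US gal × 3.785 L/gal = 8,857 L.
(a) Mass of solution: 0.222 L × 1000 mL/L × 1.19 g/mL = 264.2 g.
(a) Available chlorine delivered: 264.2 g × 0.107 = 28.27 g as Cl₂.
(a) Concentration rise: 28.27 g / 8,857 L = 3.192 mg/L = 3.19 ppm.
(a) Final FC: 3.0 + 3.19 = 6.19 ppm.

(b) Volume: 1840 m³ = 1,840,000 L.
(b) Alkalinity to neutralize: (152 − 121) = 31 mg/L as CaCO₃ × 1,840,000 L = 57,040 g as CaCO₃.
(b) Equivalents of H⁺ required: 57,040 ÷ 50 g/eq = 1141 eq = 1141 mol NaHSO₄.
(b) Mass of NaHSO₄: 1141 × 120.1 = 137,000 g.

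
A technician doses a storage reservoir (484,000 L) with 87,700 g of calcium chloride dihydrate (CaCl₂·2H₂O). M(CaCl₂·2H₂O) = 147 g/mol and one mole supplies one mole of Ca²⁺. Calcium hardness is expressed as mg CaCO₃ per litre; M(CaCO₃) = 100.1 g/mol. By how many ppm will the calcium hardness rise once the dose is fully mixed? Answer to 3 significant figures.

123 ppm

Moles of Ca²⁺: 87,700 g ÷ 147 g/mol = 596.6 mol.
As CaCO₃: 596.6 mol × 100.1 g/mol = 59,720 g.
Rise: 59,720 g / 484,000 L × 1000 = 123.4 mg/L.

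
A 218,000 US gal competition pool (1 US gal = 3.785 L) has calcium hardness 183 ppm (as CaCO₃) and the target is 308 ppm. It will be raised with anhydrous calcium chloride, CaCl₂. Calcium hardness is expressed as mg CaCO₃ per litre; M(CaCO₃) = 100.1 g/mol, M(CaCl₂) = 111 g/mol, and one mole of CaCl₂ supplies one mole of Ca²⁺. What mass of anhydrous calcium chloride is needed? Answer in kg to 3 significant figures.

Volume: 218,000 US gal × 3.785 L/gal = 825,130 L.
Hardness to add: (308 − 183) = 125 mg/L as CaCO₃ × 825,130 L = 103,100 g as CaCO₃.
Moles of Ca²⁺ (1 mol Ca²⁺ ≡ 1 mol CaCO₃): 103,100 / 100.1 g/mol = 1030 mol.
Mass of CaCl₂: 1030 × 111 = 114,400 g.

114 kg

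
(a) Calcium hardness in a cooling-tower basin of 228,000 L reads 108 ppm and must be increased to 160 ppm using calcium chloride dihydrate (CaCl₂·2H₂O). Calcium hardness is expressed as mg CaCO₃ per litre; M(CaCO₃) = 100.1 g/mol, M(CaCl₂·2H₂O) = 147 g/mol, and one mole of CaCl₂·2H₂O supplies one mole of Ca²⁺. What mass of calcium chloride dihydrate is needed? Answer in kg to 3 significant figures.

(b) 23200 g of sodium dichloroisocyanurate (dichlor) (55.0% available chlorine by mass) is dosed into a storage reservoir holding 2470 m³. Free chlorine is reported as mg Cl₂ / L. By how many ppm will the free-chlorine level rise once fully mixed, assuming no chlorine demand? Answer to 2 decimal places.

(a) Hardness to add: (160 − 108) = 52 mg/L as CaCO₃ × 228,000 L = 11,860 g as CaCO₃.
(a) Moles of Ca²⁺ (1 mol Ca²⁺ ≡ 1 mol CaCO₃): 11,860 / 100.1 g/mol = 118.4 mol.
(a) Mass of CaCl₂·2H₂O: 118.4 × 147 = 17,410 g.

(b) Volume: 2470 m³ = 2,470,000 L.
(b) Available chlorine delivered: 23,200 g × 0.55 = 12,760 g as Cl₂.
(b) Concentration rise: 12,760 g / 2,470,000 L = 5.166 mg/L = 5.17 ppm.

(a) 17.4 kg; (b) 5.17 ppm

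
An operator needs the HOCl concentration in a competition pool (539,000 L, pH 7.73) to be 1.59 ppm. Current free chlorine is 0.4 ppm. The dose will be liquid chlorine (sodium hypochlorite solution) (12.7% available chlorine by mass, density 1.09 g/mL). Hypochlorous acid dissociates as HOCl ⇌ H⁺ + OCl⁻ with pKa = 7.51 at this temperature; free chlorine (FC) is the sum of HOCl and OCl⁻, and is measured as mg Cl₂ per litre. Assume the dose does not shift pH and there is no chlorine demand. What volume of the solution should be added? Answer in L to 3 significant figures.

[OCl⁻]/[HOCl] = 10^(pH − pKa) = 10^(7.73 − 7.51) = 1.66; fraction as HOCl = 1/(1 + 1.66) = 0.376.
Free chlorine required for 1.59 ppm HOCl: 1.59 / 0.376 = 4.229 ppm.
FC to add: 4.229 − 0.4 = 3.829 mg/L as Cl₂.
Cl₂ equivalent: 3.829 mg/L × 539,000 L = 2064 g.
Product at 12.7% available Cl: 2064 / 0.127 = 16,250 g.
Volume: 16,250 g ÷ 1.09 g/mL = 14,910 mL.

14.9 L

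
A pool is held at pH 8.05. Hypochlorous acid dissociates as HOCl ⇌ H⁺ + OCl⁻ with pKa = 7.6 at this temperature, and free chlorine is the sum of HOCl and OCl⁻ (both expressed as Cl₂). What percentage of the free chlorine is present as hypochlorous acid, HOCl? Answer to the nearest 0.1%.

26.2%

[OCl⁻]/[HOCl] = 10^(pH − pKa) = 10^(8.05 − 7.6) = 10^0.45 = 2.818.
Fraction as HOCl = 1 / (1 + 2.818) = 0.2619.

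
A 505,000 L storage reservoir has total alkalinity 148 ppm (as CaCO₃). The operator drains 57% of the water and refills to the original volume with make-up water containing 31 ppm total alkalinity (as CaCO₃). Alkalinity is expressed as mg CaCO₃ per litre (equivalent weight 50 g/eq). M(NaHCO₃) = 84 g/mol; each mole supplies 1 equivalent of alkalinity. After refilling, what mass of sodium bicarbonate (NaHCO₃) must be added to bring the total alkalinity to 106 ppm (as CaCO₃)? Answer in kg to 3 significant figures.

After draining 57% and refilling: 148 × 0.43 + 31 × 0.57 = 81.31 ppm.
Deficit to target: 106 − 81.31 = 24.69 mg/L.
As CaCO₃: 24.69 mg/L × 505,000 L = 12,470 g; ÷ 50 g/eq ÷ 1 = 249.4 mol NaHCO₃.
Mass: 249.4 × 84 = 20,950 g.

20.9 kg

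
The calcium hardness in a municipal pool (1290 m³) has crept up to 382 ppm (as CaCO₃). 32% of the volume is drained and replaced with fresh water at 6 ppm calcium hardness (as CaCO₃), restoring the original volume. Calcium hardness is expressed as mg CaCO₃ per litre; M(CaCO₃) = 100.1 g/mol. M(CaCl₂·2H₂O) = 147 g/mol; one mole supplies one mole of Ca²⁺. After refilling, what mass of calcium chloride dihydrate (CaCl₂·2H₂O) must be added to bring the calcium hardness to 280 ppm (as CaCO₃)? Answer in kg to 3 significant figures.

34.7 kg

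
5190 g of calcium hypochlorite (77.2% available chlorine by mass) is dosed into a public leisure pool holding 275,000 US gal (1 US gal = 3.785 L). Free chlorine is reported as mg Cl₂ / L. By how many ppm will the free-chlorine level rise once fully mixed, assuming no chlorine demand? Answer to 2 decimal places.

Volume: 275,000 US gal × 3.785 L/gal = 1,040,875 L.
Available chlorine delivered: 5190 g × 0.772 = 4007 g as Cl₂.
Concentration rise: 4007 g / 1,040,875 L = 3.849 mg/L = 3.85 ppm.

3.85 ppm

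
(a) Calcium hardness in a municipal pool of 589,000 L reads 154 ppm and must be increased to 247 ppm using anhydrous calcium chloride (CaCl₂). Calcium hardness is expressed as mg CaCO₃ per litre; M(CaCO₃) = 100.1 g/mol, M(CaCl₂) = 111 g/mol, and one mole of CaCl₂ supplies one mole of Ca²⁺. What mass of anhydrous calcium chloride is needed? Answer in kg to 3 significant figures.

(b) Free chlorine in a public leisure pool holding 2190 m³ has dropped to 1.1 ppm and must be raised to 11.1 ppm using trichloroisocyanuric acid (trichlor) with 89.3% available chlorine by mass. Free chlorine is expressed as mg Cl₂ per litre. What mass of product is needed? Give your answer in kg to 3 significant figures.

(a) Hardness to add: (247 − 154) = 93 mg/L as CaCO₃ × 589,000 L = 54,780 g as CaCO₃.
(a) Moles of Ca²⁺ (1 mol Ca²⁺ ≡ 1 mol CaCO₃): 54,780 / 100.1 g/mol = 547.2 mol.
(a) Mass of CaCl₂: 547.2 × 111 = 60,740 g.

(b) Volume: 2190 m³ = 2,190,000 L.
(b) Chlorine deficit: 11.1 − 1.1 = 10 ppm = 10 mg/L as Cl₂.
(b) Cl₂ equivalent needed: 10 mg/L × 2,190,000 L = 21,900,000 mg = 21,900 g.
(b) Product at 89.3% available chlorine: 21,900 / 0.893 = 24,520 g.

(a) 60.7 kg; (b) 24.5 kg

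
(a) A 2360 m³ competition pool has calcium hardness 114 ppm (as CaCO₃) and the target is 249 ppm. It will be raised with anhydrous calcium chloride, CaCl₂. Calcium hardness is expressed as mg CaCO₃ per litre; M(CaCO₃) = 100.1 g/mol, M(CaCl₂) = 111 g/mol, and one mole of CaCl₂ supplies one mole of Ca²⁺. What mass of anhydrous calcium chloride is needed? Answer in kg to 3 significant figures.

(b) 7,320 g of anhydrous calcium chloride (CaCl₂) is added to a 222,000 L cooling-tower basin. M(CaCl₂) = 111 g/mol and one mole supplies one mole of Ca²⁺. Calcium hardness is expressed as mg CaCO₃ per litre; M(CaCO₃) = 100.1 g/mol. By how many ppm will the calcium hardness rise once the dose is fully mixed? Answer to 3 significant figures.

(a) 353 kg; (b) 29.7 ppm

(a) Volume: 2360 m³ = 2,360,000 L.
(a) Hardness to add: (249 − 114) = 135 mg/L as CaCO₃ × 2,360,000 L = 318,600 g as CaCO₃.
(a) Moles of Ca²⁺ (1 mol Ca²⁺ ≡ 1 mol CaCO₃): 318,600 / 100.1 g/mol = 3183 mol.
(a) Mass of CaCl₂: 3183 × 111 = 353,300 g.

(b) Moles of Ca²⁺: 7,320 g ÷ 111 g/mol = 65.95 mol.
(b) As CaCO₃: 65.95 mol × 100.1 g/mol = 6601 g.
(b) Rise: 6601 g / 222,000 L × 1000 = 29.74 mg/L.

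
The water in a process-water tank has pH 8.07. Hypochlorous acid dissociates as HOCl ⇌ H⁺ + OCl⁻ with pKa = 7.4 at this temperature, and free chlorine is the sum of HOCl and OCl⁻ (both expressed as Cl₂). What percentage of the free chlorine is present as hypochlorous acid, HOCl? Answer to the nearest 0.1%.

[OCl⁻]/[HOCl] = 10^(pH − pKa) = 10^(8.07 − 7.4) = 10^0.67 = 4.677.
Fraction as HOCl = 1 / (1 + 4.677) = 0.1761.

17.6%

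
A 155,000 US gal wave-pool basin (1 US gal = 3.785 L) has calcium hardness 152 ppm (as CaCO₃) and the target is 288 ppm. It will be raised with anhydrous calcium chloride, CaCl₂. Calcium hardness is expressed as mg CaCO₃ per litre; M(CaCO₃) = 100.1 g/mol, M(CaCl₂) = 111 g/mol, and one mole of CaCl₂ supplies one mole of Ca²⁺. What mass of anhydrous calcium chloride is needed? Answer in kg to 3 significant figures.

88.5 kg

Volume: 155,000 US gal × 3.785 L/gal = 586,675 L.
Hardness to add: (288 − 152) = 136 mg/L as CaCO₃ × 586,675 L = 79,790 g as CaCO₃.
Moles of Ca²⁺ (1 mol Ca²⁺ ≡ 1 mol CaCO₃): 79,790 / 100.1 g/mol = 797.1 mol.
Mass of CaCl₂: 797.1 × 111 = 88,480 g.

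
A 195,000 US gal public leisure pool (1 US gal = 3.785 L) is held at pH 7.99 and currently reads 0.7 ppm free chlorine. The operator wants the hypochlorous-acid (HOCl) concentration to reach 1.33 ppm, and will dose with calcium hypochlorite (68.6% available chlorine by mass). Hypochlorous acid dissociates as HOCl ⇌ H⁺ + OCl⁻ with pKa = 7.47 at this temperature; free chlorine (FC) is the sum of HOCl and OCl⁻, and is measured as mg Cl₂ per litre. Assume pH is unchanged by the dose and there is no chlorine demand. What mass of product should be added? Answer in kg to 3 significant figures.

Volume: 195,000 US gal × 3.785 L/gal = 738,075 L.
[OCl⁻]/[HOCl] = 10^(pH − pKa) = 10^(7.99 − 7.47) = 3.311; fraction as HOCl = 1/(1 + 3.311) = 0.2319.
Free chlorine required for 1.33 ppm HOCl: 1.33 / 0.2319 = 5.734 ppm.
FC to add: 5.734 − 0.7 = 5.034 mg/L as Cl₂.
Cl₂ equivalent: 5.034 mg/L × 738,075 L = 3716 g.
Product at 68.6% available Cl: 3716 / 0.686 = 5416 g.

5.42 kg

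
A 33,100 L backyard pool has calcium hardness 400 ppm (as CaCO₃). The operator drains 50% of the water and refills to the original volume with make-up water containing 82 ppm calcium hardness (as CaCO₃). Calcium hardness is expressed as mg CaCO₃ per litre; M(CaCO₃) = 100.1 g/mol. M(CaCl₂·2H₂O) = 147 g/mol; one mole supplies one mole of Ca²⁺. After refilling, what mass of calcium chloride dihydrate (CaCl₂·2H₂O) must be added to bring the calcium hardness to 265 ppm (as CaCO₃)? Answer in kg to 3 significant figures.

1.17 kg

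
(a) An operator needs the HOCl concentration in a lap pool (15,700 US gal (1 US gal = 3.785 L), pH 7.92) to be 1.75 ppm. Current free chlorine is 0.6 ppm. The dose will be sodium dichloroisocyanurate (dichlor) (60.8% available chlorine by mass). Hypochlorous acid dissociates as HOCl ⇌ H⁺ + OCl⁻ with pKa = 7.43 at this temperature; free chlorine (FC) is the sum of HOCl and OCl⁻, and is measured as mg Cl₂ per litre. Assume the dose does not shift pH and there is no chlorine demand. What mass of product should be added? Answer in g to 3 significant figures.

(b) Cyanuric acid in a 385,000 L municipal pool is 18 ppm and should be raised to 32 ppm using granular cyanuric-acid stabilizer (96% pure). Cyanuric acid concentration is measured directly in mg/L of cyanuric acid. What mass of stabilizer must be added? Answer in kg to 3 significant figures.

(a) 641 g; (b) 5.61 kg

(a) Volume: 15,700 US gal × 3.785 L/gal = 59,424 L.
(a) [OCl⁻]/[HOCl] = 10^(pH − pKa) = 10^(7.92 − 7.43) = 3.09; fraction as HOCl = 1/(1 + 3.09) = 0.2445.
(a) Free chlorine required for 1.75 ppm HOCl: 1.75 / 0.2445 = 7.158 ppm.
(a) FC to add: 7.158 − 0.6 = 6.558 mg/L as Cl₂.
(a) Cl₂ equivalent: 6.558 mg/L × 59,424 L = 389.7 g.
(a) Product at 60.8% available Cl: 389.7 / 0.608 = 641 g.

(b) CYA to add: (32 − 18) = 14 mg/L × 385,000 L = 5390 g cyanuric acid.
(b) At 96% purity: 5390 / 0.96 = 5615 g product.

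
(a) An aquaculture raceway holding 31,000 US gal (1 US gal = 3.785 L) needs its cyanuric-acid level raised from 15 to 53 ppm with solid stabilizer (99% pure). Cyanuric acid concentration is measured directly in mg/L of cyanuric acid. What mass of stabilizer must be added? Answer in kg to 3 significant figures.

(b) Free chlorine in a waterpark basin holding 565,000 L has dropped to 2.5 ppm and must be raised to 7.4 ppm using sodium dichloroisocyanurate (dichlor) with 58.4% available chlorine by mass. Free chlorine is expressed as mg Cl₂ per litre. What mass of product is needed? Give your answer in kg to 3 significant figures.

(a) Volume: 31,000 US gal × 3.785 L/gal = 117,335 L.
(a) CYA to add: (53 − 15) = 38 mg/L × 117,335 L = 4459 g cyanuric acid.
(a) At 99% purity: 4459 / 0.99 = 4504 g product.

(b) Chlorine deficit: 7.4 − 2.5 = 4.9 ppm = 4.9 mg/L as Cl₂.
(b) Cl₂ equivalent needed: 4.9 mg/L × 565,000 L = 2,768,000 mg = 2768 g.
(b) Product at 58.4% available chlorine: 2768 / 0.584 = 4741 g.

(a) 4.50 kg; (b) 4.74 kg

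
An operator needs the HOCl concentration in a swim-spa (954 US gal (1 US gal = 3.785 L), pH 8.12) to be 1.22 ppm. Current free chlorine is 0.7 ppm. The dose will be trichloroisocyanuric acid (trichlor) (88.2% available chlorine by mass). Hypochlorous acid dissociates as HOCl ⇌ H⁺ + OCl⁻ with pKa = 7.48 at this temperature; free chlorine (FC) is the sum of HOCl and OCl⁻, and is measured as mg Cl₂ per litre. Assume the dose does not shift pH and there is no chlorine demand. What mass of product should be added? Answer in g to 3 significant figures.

23.9 g

Volume: 954 US gal × 3.785 L/gal = 3,611 L.
[OCl⁻]/[HOCl] = 10^(pH − pKa) = 10^(8.12 − 7.48) = 4.365; fraction as HOCl = 1/(1 + 4.365) = 0.1864.
Free chlorine required for 1.22 ppm HOCl: 1.22 / 0.1864 = 6.545 ppm.
FC to add: 6.545 − 0.7 = 5.845 mg/L as Cl₂.
Cl₂ equivalent: 5.845 mg/L × 3,611 L = 21.11 g.
Product at 88.2% available Cl: 21.11 / 0.882 = 23.93 g.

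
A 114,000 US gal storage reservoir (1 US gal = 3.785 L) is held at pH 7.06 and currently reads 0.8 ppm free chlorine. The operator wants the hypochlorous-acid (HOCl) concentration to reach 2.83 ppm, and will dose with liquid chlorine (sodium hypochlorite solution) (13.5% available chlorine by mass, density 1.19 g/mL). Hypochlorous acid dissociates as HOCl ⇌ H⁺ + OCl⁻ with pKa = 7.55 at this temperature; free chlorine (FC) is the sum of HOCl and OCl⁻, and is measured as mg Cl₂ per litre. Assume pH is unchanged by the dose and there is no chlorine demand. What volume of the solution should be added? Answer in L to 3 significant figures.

7.91 L

Volume: 114,000 US gal × 3.785 L/gal = 431,490 L.
[OCl⁻]/[HOCl] = 10^(pH − pKa) = 10^(7.06 − 7.55) = 0.3236; fraction as HOCl = 1/(1 + 0.3236) = 0.7555.
Free chlorine required for 2.83 ppm HOCl: 2.83 / 0.7555 = 3.746 ppm.
FC to add: 3.746 − 0.8 = 2.946 mg/L as Cl₂.
Cl₂ equivalent: 2.946 mg/L × 431,490 L = 1271 g.
Product at 13.5% available Cl: 1271 / 0.135 = 9415 g.
Volume: 9415 g ÷ 1.19 g/mL = 7912 mL.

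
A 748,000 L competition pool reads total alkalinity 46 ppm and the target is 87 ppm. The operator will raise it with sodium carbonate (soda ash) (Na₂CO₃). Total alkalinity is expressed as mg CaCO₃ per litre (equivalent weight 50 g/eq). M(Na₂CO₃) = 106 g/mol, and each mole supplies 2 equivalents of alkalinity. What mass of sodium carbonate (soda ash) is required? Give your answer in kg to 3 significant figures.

32.5 kg

Alkalinity to add: (87 − 46) = 41 mg/L as CaCO₃ × 748,000 L = 30,670 g as CaCO₃.
Equivalents: 30,670 g ÷ 50 g/eq = 613.4 eq.
Each mole of Na₂CO₃ supplies 2 eq, so 613.4 / 2 = 306.7 mol.
Mass: 306.7 mol × 106 g/mol = 32,510 g.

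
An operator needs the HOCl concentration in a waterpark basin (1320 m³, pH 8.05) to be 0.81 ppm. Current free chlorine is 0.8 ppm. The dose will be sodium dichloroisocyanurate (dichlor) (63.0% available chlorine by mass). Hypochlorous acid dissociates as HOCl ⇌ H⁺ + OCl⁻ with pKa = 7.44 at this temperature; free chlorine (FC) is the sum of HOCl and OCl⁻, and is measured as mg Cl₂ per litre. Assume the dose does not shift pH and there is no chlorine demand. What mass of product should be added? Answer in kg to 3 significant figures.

Volume: 1320 m³ = 1,320,000 L.
[OCl⁻]/[HOCl] = 10^(pH − pKa) = 10^(8.05 − 7.44) = 4.074; fraction as HOCl = 1/(1 + 4.074) = 0.1971.
Free chlorine required for 0.81 ppm HOCl: 0.81 / 0.1971 = 4.11 ppm.
FC to add: 4.11 − 0.8 = 3.31 mg/L as Cl₂.
Cl₂ equivalent: 3.31 mg/L × 1,320,000 L = 4369 g.
Product at 63.0% available Cl: 4369 / 0.63 = 6935 g.

6.93 kg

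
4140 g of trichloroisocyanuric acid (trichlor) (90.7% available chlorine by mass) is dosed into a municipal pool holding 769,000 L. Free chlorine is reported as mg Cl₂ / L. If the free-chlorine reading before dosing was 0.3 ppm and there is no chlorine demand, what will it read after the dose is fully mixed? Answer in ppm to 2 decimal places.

Available chlorine delivered: 4140 g × 0.907 = 3755 g as Cl₂.
Concentration rise: 3755 g / 769,000 L = 4.883 mg/L = 4.88 ppm.
Final FC: 0.3 + 4.88 = 5.18 ppm.

5.18 ppm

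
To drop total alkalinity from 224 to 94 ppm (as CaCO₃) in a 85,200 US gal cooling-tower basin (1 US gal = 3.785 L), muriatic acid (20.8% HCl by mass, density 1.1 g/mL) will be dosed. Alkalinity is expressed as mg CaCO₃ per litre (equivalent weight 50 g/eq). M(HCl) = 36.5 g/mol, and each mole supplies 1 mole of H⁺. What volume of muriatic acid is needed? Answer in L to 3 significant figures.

134 L

Volume: 85,200 US gal × 3.785 L/gal = 322,482 L.
Alkalinity to neutralize: (224 − 94) = 130 mg/L as CaCO₃ × 322,482 L = 41,920 g as CaCO₃.
Equivalents of H⁺ required: 41,920 ÷ 50 g/eq = 838.5 eq = 838.5 mol HCl.
Mass of HCl: 838.5 × 36.5 = 30,600 g.
Mass of 20.8% solution: 30,600 / 0.208 = 147,100 g.
Volume: 147,100 g ÷ 1.1 g/mL = 133,800 mL.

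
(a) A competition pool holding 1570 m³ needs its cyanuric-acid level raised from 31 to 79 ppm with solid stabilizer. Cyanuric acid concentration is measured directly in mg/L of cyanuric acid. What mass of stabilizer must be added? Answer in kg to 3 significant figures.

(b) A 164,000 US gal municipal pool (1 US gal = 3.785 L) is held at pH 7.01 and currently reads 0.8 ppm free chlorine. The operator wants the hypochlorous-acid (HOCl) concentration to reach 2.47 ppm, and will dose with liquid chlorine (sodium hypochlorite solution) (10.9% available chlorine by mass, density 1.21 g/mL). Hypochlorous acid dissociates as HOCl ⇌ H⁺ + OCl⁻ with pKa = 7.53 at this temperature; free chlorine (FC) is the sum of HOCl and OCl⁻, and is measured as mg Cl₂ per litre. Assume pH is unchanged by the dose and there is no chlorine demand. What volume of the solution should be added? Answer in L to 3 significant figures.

(a) 75.4 kg; (b) 11.4 L

(a) Volume: 1570 m³ = 1,570,000 L.
(a) CYA to add: (79 − 31) = 48 mg/L × 1,570,000 L = 75,360 g cyanuric acid.

(b) Volume: 164,000 US gal × 3.785 L/gal = 620,740 L.
(b) [OCl⁻]/[HOCl] = 10^(pH − pKa) = 10^(7.01 − 7.53) = 0.302; fraction as HOCl = 1/(1 + 0.302) = 0.7681.
(b) Free chlorine required for 2.47 ppm HOCl: 2.47 / 0.7681 = 3.216 ppm.
(b) FC to add: 3.216 − 0.8 = 2.416 mg/L as Cl₂.
(b) Cl₂ equivalent: 2.416 mg/L × 620,740 L = 1500 g.
(b) Product at 10.9% available Cl: 1500 / 0.109 = 13,760 g.
(b) Volume: 13,760 g ÷ 1.21 g/mL = 11,370 mL.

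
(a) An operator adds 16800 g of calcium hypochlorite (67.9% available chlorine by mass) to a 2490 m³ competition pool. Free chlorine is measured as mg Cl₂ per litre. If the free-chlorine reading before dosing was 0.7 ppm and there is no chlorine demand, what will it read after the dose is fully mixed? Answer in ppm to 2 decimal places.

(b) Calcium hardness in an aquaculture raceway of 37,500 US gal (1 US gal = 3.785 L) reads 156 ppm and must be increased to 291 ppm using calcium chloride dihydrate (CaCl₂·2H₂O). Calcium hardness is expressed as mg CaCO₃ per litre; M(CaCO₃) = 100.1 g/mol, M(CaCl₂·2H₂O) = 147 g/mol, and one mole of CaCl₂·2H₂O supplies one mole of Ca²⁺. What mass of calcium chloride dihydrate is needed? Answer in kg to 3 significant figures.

(a) Volume: 2490 m³ = 2,490,000 L.
(a) Available chlorine delivered: 16,800 g × 0.679 = 11,410 g as Cl₂.
(a) Concentration rise: 11,410 g / 2,490,000 L = 4.581 mg/L = 4.58 ppm.
(a) Final FC: 0.7 + 4.58 = 5.28 ppm.

(b) Volume: 37,500 US gal × 3.785 L/gal = 141,938 L.
(b) Hardness to add: (291 − 156) = 135 mg/L as CaCO₃ × 141,938 L = 19,160 g as CaCO₃.
(b) Moles of Ca²⁺ (1 mol Ca²⁺ ≡ 1 mol CaCO₃): 19,160 / 100.1 g/mol = 191.4 mol.
(b) Mass of CaCl₂·2H₂O: 191.4 × 147 = 28,140 g.

(a) 5.28 ppm; (b) 28.1 kg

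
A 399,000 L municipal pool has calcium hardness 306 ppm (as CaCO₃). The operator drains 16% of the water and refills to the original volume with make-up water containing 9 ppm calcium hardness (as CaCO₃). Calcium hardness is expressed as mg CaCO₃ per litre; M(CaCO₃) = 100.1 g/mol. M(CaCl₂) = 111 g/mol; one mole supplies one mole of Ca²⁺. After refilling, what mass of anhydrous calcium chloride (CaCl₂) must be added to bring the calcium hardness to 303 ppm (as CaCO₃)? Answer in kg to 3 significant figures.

19.7 kg

After draining 16% and refilling: 306 × 0.84 + 9 × 0.16 = 258.48 ppm.
Deficit to target: 303 − 258.48 = 44.52 mg/L.
As CaCO₃: 44.52 mg/L × 399,000 L = 17,760 g; ÷ 100.1 = 177.5 mol Ca²⁺.
Mass: 177.5 × 111 = 19,700 g.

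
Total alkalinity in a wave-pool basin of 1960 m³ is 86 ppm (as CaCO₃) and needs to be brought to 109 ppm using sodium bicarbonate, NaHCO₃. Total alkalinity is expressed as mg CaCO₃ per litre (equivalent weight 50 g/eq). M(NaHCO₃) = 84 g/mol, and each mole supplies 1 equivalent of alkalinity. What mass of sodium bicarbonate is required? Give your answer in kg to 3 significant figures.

75.7 kg

Volume: 1960 m³ = 1,960,000 L.
Alkalinity to add: (109 − 86) = 23 mg/L as CaCO₃ × 1,960,000 L = 45,080 g as CaCO₃.
Equivalents: 45,080 g ÷ 50 g/eq = 901.6 eq.
NaHCO₃ supplies 1 eq per mole → 901.6 mol.
Mass: 901.6 mol × 84 g/mol = 75,730 g.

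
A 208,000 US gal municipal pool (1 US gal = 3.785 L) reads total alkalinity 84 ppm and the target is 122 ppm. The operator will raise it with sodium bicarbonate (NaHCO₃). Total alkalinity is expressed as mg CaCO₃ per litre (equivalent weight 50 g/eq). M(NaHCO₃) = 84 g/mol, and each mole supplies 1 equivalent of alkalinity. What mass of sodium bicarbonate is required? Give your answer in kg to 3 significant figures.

Volume: 208,000 US gal × 3.785 L/gal = 787,280 L.
Alkalinity to add: (122 − 84) = 38 mg/L as CaCO₃ × 787,280 L = 29,920 g as CaCO₃.
Equivalents: 29,920 g ÷ 50 g/eq = 598.3 eq.
NaHCO₃ supplies 1 eq per mole → 598.3 mol.
Mass: 598.3 mol × 84 g/mol = 50,260 g.

50.3 kg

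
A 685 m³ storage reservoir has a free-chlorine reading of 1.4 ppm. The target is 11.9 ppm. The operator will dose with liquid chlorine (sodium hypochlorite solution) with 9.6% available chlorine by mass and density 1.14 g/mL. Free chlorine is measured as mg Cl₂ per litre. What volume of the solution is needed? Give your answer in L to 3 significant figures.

65.7 L

Volume: 685 m³ = 685,000 L.
Chlorine deficit: 11.9 − 1.4 = 10.5 ppm = 10.5 mg/L as Cl₂.
Cl₂ equivalent needed: 10.5 mg/L × 685,000 L = 7,192,000 mg = 7192 g.
Product at 9.6% available chlorine: 7192 / 0.096 = 74,920 g.
Volume at density 1.14 g/mL: 74,920 g ÷ 1.14 g/mL = 65,720 mL.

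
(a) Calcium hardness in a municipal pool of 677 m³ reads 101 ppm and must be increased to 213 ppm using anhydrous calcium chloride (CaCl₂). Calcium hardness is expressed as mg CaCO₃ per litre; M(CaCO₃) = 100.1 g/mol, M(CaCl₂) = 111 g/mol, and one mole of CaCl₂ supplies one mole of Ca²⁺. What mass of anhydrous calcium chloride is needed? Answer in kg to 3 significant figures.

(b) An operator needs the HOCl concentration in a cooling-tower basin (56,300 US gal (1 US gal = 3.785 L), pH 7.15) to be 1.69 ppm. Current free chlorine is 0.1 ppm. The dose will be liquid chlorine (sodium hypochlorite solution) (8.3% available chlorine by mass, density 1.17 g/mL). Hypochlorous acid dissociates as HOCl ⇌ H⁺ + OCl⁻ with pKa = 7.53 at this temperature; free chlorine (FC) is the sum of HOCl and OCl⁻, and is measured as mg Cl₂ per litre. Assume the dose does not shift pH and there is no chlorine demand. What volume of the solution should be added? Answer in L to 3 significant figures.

(a) 84.1 kg; (b) 5.04 L

(a) Volume: 677 m³ = 677,000 L.
(a) Hardness to add: (213 − 101) = 112 mg/L as CaCO₃ × 677,000 L = 75,820 g as CaCO₃.
(a) Moles of Ca²⁺ (1 mol Ca²⁺ ≡ 1 mol CaCO₃): 75,820 / 100.1 g/mol = 757.5 mol.
(a) Mass of CaCl₂: 757.5 × 111 = 84,080 g.

(b) Volume: 56,300 US gal × 3.785 L/gal = 213,096 L.
(b) [OCl⁻]/[HOCl] = 10^(pH − pKa) = 10^(7.15 − 7.53) = 0.4169; fraction as HOCl = 1/(1 + 0.4169) = 0.7058.
(b) Free chlorine required for 1.69 ppm HOCl: 1.69 / 0.7058 = 2.395 ppm.
(b) FC to add: 2.395 − 0.1 = 2.295 mg/L as Cl₂.
(b) Cl₂ equivalent: 2.295 mg/L × 213,096 L = 488.9 g.
(b) Product at 8.3% available Cl: 488.9 / 0.083 = 5891 g.
(b) Volume: 5891 g ÷ 1.17 g/mL = 5035 mL.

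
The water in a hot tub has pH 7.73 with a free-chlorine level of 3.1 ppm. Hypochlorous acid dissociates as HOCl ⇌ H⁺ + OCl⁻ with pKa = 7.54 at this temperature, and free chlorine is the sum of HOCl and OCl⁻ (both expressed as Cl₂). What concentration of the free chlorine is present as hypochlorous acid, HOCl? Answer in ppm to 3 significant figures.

1.22 ppm

[OCl⁻]/[HOCl] = 10^(pH − pKa) = 10^(7.73 − 7.54) = 10^0.19 = 1.549.
Fraction as HOCl = 1 / (1 + 1.549) = 0.3923.
HOCl = 0.3923 × 3.1 ppm = 1.216 ppm.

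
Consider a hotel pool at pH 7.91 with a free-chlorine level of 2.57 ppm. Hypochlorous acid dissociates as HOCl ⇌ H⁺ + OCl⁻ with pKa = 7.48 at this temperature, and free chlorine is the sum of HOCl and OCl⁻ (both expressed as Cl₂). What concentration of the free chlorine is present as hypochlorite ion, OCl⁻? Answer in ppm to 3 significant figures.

[OCl⁻]/[HOCl] = 10^(pH − pKa) = 10^(7.91 − 7.48) = 10^0.43 = 2.692.
Fraction as HOCl = 1 / (1 + 2.692) = 0.2709.
OCl⁻ = (1 − 0.2709) × 2.57 ppm = 1.874 ppm.

1.87 ppm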